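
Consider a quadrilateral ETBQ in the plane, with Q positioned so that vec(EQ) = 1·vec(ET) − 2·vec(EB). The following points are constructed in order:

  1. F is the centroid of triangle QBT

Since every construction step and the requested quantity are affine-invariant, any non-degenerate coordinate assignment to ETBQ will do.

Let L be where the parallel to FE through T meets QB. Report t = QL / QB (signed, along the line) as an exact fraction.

Work in coordinates with E = (0, 0), T = (1, 0), B = (0, 1), Q = (1, -2).
1. F is the centroid of triangle QBT ⇒ F = (2/3, -1/3)
through T parallel to FE: direction (-2/3, 1/3); meets QB at L = (1/5, 2/5)
L = Q + t·(B−Q) with t = 4/5

t = 4/5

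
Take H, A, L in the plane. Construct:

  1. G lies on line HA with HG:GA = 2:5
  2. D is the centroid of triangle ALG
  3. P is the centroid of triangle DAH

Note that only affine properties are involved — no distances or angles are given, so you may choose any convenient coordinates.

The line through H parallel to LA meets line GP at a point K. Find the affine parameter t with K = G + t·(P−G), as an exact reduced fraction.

t = -18/19

Set H = (0, 0), A = (1, 0), L = (0, 1); any affine frame gives the same invariant.
1. G lies on line HA with HG:GA = 2:5 ⇒ G = (2/7, 0)
2. D is the centroid of triangle ALG ⇒ D = (3/7, 1/3)
3. P is the centroid of triangle DAH ⇒ P = (10/21, 1/9)
through H parallel to LA: direction (1, -1); meets GP at K = (2/19, -2/19)
K = G + t·(P−G) with t = -18/19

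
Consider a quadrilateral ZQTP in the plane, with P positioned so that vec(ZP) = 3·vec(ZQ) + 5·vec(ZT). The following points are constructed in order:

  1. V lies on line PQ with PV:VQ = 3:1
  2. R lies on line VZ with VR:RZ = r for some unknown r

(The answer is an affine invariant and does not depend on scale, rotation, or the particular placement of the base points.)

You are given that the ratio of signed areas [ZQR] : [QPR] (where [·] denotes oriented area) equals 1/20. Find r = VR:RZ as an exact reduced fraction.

Set Z = (0, 0), Q = (1, 0), T = (0, 1), P = (3, 5); any affine frame gives the same invariant.
1. V lies on line PQ with PV:VQ = 3:1 ⇒ V = (3/2, 5/4)
2. With VR:RZ = r, write λ = r/(r+1) so R = V + λ·(Z−V); R is affine-linear in λ
Every point depending on R is an affine combination of R and λ-independent points, so each such coordinate is linear in λ; the λ² term in each signed area is a multiple of (Z−V)×(Z−V) = 0, so 2·[ZQR] and 2·[QPR] are each linear in λ. Evaluating at λ=0 and λ=1:
  2·[ZQR] = -5/4·λ + 5/4,   2·[QPR] = 5·λ
So [ZQR]:[QPR] = (-5/4·λ + 5/4) / (5·λ). Setting this equal to 1/20:
  -5/4·λ + 5/4 = 1/20·(5·λ)  ⇒  λ = 5/6
Then r = λ/(1−λ) = (5/6)/(1/6) = 5. Check: with r = 5, R = (1/4, 5/24) and [ZQR]:[QPR] = 1/20 as required.

r = 5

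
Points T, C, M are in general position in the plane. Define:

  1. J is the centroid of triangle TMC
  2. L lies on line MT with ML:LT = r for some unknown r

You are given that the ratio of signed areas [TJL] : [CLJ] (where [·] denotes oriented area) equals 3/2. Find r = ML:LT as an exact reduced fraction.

Work in coordinates with T = (0, 0), C = (1, 0), M = (0, 1).
1. J is the centroid of triangle TMC ⇒ J = (1/3, 1/3)
2. With ML:LT = r, write λ = r/(r+1) so L = M + λ·(T−M); L is affine-linear in λ
Every point depending on L is an affine combination of L and λ-independent points, so each such coordinate is linear in λ; the λ² term in each signed area is a multiple of (T−M)×(T−M) = 0, so 2·[TJL] and 2·[CLJ] are each linear in λ. Evaluating at λ=0 and λ=1:
  2·[TJL] = -1/3·λ + 1/3,   2·[CLJ] = -2/3·λ + 1/3
So [TJL]:[CLJ] = (-1/3·λ + 1/3) / (-2/3·λ + 1/3). Setting this equal to 3/2:
  -1/3·λ + 1/3 = 3/2·(-2/3·λ + 1/3)  ⇒  λ = 1/4
Then r = λ/(1−λ) = (1/4)/(3/4) = 1/3. Check: with r = 1/3, L = (0, 3/4) and [TJL]:[CLJ] = 3/2 as required.

r = 1/3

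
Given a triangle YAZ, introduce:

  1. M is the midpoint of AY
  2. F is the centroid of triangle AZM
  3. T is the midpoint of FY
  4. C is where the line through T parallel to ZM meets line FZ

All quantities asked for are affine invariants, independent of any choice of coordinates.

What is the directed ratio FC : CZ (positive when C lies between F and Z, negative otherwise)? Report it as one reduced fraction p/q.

Work in coordinates with Y = (0, 0), A = (1, 0), Z = (0, 1).
1. M is the midpoint of AY ⇒ M = (1/2, 0)
2. F is the centroid of triangle AZM ⇒ F = (1/2, 1/3)
3. T is the midpoint of FY ⇒ T = (1/4, 1/6)
4. C is where the line through T parallel to ZM meets line FZ ⇒ C = (-1/2, 5/3)
C = F + t·(Z−F) with t = 2, so FC:CZ = t:(1−t) = 2:-1

FC:CZ = -2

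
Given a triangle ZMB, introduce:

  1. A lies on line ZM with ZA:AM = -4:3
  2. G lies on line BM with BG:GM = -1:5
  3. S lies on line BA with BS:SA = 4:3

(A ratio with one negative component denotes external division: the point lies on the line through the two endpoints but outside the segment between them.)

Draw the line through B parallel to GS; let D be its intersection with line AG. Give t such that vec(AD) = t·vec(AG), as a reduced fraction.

t = 7/3

Set Z = (0, 0), M = (1, 0), B = (0, 1); any affine frame gives the same invariant.
1. A lies on line ZM with ZA:AM = -4:3 ⇒ A = (4, 0)
2. G lies on line BM with BG:GM = -1:5 ⇒ G = (-1/4, 5/4)
3. S lies on line BA with BS:SA = 4:3 ⇒ S = (16/7, 3/7)
through B parallel to GS: direction (71/28, -23/28); meets AG at D = (-71/12, 35/12)
D = A + t·(G−A) with t = 7/3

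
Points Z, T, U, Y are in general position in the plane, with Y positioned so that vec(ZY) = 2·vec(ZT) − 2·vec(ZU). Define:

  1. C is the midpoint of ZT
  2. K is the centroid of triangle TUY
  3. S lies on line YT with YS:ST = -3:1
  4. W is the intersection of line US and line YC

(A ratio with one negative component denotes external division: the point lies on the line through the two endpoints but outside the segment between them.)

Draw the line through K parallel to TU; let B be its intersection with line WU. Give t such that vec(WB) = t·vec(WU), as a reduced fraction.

t = -1/3

Work in coordinates with Z = (0, 0), T = (1, 0), U = (0, 1), Y = (2, -2).
1. C is the midpoint of ZT ⇒ C = (1/2, 0)
2. K is the centroid of triangle TUY ⇒ K = (1, -1/3)
3. S lies on line YT with YS:ST = -3:1 ⇒ S = (1/2, 1)
4. W is the intersection of line US and line YC ⇒ W = (-1/4, 1)
through K parallel to TU: direction (-1, 1); meets WU at B = (-1/3, 1)
B = W + t·(U−W) with t = -1/3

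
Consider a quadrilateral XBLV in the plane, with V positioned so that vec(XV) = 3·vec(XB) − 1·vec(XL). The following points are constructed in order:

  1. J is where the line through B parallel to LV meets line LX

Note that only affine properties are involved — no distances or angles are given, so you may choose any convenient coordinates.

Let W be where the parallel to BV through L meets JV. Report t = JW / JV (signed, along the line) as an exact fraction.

Choose coordinates X = (0, 0), B = (1, 0), L = (0, 1), V = (3, -1).
1. J is where the line through B parallel to LV meets line LX ⇒ J = (0, 2/3)
through L parallel to BV: direction (2, -1); meets JV at W = (-6, 4)
W = J + t·(V−J) with t = -2

t = -2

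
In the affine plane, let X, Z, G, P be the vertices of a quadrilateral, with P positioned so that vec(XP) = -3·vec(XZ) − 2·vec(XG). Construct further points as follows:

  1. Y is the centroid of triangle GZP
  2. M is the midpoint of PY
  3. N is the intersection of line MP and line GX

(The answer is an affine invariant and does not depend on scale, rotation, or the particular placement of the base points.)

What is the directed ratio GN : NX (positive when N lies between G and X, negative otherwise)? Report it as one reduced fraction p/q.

GN:NX = 6

Work in coordinates with X = (0, 0), Z = (1, 0), G = (0, 1), P = (-3, -2).
1. Y is the centroid of triangle GZP ⇒ Y = (-2/3, -1/3)
2. M is the midpoint of PY ⇒ M = (-11/6, -7/6)
3. N is the intersection of line MP and line GX ⇒ N = (0, 1/7)
N = G + t·(X−G) with t = 6/7, so GN:NX = t:(1−t) = 6/7:1/7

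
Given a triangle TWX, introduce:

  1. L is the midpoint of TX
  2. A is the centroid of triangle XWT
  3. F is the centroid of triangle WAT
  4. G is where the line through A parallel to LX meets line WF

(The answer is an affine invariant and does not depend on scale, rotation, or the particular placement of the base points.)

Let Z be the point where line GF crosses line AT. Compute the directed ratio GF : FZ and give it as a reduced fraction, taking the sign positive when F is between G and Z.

Assign T = (0, 0), W = (1, 0), X = (0, 1) — the answer is frame-independent, so this choice is without loss of generality.
1. L is the midpoint of TX ⇒ L = (0, 1/2)
2. A is the centroid of triangle XWT ⇒ A = (1/3, 1/3)
3. F is the centroid of triangle WAT ⇒ F = (4/9, 1/9)
4. G is where the line through A parallel to LX meets line WF ⇒ G = (1/3, 2/15)
line GF meets AT at Z = (1/6, 1/6)
F = G + t·(Z−G) with t = -2/3, so GF:FZ = -2/3:5/3

GF:FZ = -2/5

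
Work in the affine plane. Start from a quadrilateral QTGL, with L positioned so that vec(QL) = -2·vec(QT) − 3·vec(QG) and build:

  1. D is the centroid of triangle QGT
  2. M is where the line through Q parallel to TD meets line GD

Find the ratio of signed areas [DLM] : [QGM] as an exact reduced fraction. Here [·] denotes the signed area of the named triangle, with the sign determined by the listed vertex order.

Work in coordinates with Q = (0, 0), T = (1, 0), G = (0, 1), L = (-2, -3).
1. D is the centroid of triangle QGT ⇒ D = (1/3, 1/3)
2. M is where the line through Q parallel to TD meets line GD ⇒ M = (2/3, -1/3)
2·[DLM] = 8/3, 2·[QGM] = -2/3
[DLM]:[QGM] = 8/3:-2/3 = -4

[DLM]:[QGM] = -4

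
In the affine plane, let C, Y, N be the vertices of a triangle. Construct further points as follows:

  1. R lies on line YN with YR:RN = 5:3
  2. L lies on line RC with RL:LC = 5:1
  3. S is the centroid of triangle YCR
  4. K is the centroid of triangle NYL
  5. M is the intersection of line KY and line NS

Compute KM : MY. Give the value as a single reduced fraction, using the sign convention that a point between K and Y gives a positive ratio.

KM:MY = 1/36

Work in coordinates with C = (0, 0), Y = (1, 0), N = (0, 1).
1. R lies on line YN with YR:RN = 5:3 ⇒ R = (3/8, 5/8)
2. L lies on line RC with RL:LC = 5:1 ⇒ L = (1/16, 5/48)
3. S is the centroid of triangle YCR ⇒ S = (11/24, 5/24)
4. K is the centroid of triangle NYL ⇒ K = (17/48, 53/144)
5. M is the intersection of line KY and line NS ⇒ M = (55/148, 53/148)
M = K + t·(Y−K) with t = 1/37, so KM:MY = t:(1−t) = 1/37:36/37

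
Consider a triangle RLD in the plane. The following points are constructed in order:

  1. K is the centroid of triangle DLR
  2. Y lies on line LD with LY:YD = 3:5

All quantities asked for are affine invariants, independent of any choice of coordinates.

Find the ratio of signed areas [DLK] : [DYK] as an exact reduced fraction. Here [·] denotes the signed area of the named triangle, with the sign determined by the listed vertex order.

Set R = (0, 0), L = (1, 0), D = (0, 1); any affine frame gives the same invariant.
1. K is the centroid of triangle DLR ⇒ K = (1/3, 1/3)
2. Y lies on line LD with LY:YD = 3:5 ⇒ Y = (5/8, 3/8)
2·[DLK] = -1/3, 2·[DYK] = -5/24
[DLK]:[DYK] = -1/3:-5/24 = 8/5

[DLK]:[DYK] = 8/5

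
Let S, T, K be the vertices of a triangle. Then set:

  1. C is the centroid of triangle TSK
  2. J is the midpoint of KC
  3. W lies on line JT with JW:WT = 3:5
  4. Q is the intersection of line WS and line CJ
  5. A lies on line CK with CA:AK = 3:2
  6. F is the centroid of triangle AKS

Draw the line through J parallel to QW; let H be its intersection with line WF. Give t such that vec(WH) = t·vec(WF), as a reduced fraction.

t = 30/31

Choose coordinates S = (0, 0), T = (1, 0), K = (0, 1).
1. C is the centroid of triangle TSK ⇒ C = (1/3, 1/3)
2. J is the midpoint of KC ⇒ J = (1/6, 2/3)
3. W lies on line JT with JW:WT = 3:5 ⇒ W = (23/48, 5/12)
4. Q is the intersection of line WS and line CJ ⇒ Q = (23/66, 10/33)
5. A lies on line CK with CA:AK = 3:2 ⇒ A = (2/15, 11/15)
6. F is the centroid of triangle AKS ⇒ F = (2/45, 26/45)
through J parallel to QW: direction (23/176, 5/44); meets WF at H = (29/496, 71/124)
H = W + t·(F−W) with t = 30/31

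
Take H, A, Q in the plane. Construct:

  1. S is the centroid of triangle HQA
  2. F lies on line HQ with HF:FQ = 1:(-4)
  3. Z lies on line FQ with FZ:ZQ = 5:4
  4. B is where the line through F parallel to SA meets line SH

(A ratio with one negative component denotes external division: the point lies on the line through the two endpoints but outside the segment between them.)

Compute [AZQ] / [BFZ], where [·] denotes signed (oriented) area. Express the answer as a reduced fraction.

[AZQ]:[BFZ] = -18/5

Set H = (0, 0), A = (1, 0), Q = (0, 1); any affine frame gives the same invariant.
1. S is the centroid of triangle HQA ⇒ S = (1/3, 1/3)
2. F lies on line HQ with HF:FQ = 1:(-4) ⇒ F = (0, -1/3)
3. Z lies on line FQ with FZ:ZQ = 5:4 ⇒ Z = (0, 11/27)
4. B is where the line through F parallel to SA meets line SH ⇒ B = (-2/9, -2/9)
2·[AZQ] = -16/27, 2·[BFZ] = 40/243
[AZQ]:[BFZ] = -16/27:40/243 = -18/5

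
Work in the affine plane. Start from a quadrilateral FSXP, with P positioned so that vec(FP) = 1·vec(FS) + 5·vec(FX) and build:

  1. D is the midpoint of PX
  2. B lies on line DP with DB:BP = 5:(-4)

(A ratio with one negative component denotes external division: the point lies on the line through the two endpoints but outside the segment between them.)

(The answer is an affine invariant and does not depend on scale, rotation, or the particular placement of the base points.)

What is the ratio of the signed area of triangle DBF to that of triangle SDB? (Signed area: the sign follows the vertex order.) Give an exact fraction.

[DBF]:[SDB] = 1/5

Work in coordinates with F = (0, 0), S = (1, 0), X = (0, 1), P = (1, 5).
1. D is the midpoint of PX ⇒ D = (1/2, 3)
2. B lies on line DP with DB:BP = 5:(-4) ⇒ B = (3, 13)
2·[DBF] = -5/2, 2·[SDB] = -25/2
[DBF]:[SDB] = -5/2:-25/2 = 1/5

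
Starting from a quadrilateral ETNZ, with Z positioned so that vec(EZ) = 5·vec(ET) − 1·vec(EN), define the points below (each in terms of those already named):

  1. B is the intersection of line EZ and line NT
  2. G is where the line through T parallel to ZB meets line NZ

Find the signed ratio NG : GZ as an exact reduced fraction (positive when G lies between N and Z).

NG:GZ = 4

Assign E = (0, 0), T = (1, 0), N = (0, 1), Z = (5, -1) — the answer is frame-independent, so this choice is without loss of generality.
1. B is the intersection of line EZ and line NT ⇒ B = (5/4, -1/4)
2. G is where the line through T parallel to ZB meets line NZ ⇒ G = (4, -3/5)
G = N + t·(Z−N) with t = 4/5, so NG:GZ = t:(1−t) = 4/5:1/5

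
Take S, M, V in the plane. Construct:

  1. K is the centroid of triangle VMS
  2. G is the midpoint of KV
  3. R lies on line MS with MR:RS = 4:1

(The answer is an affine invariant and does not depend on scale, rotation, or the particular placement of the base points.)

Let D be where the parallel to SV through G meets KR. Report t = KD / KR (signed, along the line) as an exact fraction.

t = 5/4

Set S = (0, 0), M = (1, 0), V = (0, 1); any affine frame gives the same invariant.
1. K is the centroid of triangle VMS ⇒ K = (1/3, 1/3)
2. G is the midpoint of KV ⇒ G = (1/6, 2/3)
3. R lies on line MS with MR:RS = 4:1 ⇒ R = (1/5, 0)
through G parallel to SV: direction (0, 1); meets KR at D = (1/6, -1/12)
D = K + t·(R−K) with t = 5/4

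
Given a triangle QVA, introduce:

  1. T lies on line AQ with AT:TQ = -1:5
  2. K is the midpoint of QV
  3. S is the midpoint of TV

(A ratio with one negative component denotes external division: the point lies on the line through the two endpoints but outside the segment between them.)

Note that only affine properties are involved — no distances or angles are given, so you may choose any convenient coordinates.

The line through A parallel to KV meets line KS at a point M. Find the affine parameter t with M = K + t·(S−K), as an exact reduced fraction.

Work in coordinates with Q = (0, 0), V = (1, 0), A = (0, 1).
1. T lies on line AQ with AT:TQ = -1:5 ⇒ T = (0, 5/4)
2. K is the midpoint of QV ⇒ K = (1/2, 0)
3. S is the midpoint of TV ⇒ S = (1/2, 5/8)
through A parallel to KV: direction (1/2, 0); meets KS at M = (1/2, 1)
M = K + t·(S−K) with t = 8/5

t = 8/5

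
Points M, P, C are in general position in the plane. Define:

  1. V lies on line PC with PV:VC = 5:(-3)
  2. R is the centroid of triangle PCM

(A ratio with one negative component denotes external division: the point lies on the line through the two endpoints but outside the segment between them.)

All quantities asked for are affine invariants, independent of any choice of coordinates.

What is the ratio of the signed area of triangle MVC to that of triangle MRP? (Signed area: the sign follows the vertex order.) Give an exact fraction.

Set M = (0, 0), P = (1, 0), C = (0, 1); any affine frame gives the same invariant.
1. V lies on line PC with PV:VC = 5:(-3) ⇒ V = (-3/2, 5/2)
2. R is the centroid of triangle PCM ⇒ R = (1/3, 1/3)
2·[MVC] = -3/2, 2·[MRP] = -1/3
[MVC]:[MRP] = -3/2:-1/3 = 9/2

[MVC]:[MRP] = 9/2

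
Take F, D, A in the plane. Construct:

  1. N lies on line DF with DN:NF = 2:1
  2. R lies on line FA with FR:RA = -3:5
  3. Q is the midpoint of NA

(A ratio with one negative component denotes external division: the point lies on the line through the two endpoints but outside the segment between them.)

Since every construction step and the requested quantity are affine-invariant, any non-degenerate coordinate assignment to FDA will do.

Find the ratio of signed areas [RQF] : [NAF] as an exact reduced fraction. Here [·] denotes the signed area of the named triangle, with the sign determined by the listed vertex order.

Set F = (0, 0), D = (1, 0), A = (0, 1); any affine frame gives the same invariant.
1. N lies on line DF with DN:NF = 2:1 ⇒ N = (1/3, 0)
2. R lies on line FA with FR:RA = -3:5 ⇒ R = (0, -3/2)
3. Q is the midpoint of NA ⇒ Q = (1/6, 1/2)
2·[RQF] = 1/4, 2·[NAF] = 1/3
[RQF]:[NAF] = 1/4:1/3 = 3/4

[RQF]:[NAF] = 3/4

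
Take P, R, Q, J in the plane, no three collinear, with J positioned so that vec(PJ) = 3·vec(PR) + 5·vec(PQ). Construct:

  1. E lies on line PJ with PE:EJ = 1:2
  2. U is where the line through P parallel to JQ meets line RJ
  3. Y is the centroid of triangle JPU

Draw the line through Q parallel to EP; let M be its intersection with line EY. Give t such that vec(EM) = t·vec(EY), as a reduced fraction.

Choose coordinates P = (0, 0), R = (1, 0), Q = (0, 1), J = (3, 5).
1. E lies on line PJ with PE:EJ = 1:2 ⇒ E = (1, 5/3)
2. U is where the line through P parallel to JQ meets line RJ ⇒ U = (15/7, 20/7)
3. Y is the centroid of triangle JPU ⇒ Y = (12/7, 55/21)
through Q parallel to EP: direction (-1, -5/3); meets EY at M = (-2, -7/3)
M = E + t·(Y−E) with t = -21/5

t = -21/5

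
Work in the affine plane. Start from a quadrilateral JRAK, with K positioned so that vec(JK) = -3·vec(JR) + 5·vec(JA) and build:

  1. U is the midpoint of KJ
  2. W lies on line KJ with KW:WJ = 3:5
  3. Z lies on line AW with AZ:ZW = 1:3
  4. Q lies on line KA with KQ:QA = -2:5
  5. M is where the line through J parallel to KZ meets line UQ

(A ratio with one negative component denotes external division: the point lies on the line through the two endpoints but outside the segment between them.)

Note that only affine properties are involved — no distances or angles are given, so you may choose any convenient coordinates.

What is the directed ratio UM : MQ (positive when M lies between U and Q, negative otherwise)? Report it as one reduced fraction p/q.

Set J = (0, 0), R = (1, 0), A = (0, 1), K = (-3, 5); any affine frame gives the same invariant.
1. U is the midpoint of KJ ⇒ U = (-3/2, 5/2)
2. W lies on line KJ with KW:WJ = 3:5 ⇒ W = (-15/8, 25/8)
3. Z lies on line AW with AZ:ZW = 1:3 ⇒ Z = (-15/32, 49/32)
4. Q lies on line KA with KQ:QA = -2:5 ⇒ Q = (-5, 23/3)
5. M is where the line through J parallel to KZ meets line UQ ⇒ M = (27/10, -37/10)
M = U + t·(Q−U) with t = -6/5, so UM:MQ = t:(1−t) = -6/5:11/5

UM:MQ = -6/11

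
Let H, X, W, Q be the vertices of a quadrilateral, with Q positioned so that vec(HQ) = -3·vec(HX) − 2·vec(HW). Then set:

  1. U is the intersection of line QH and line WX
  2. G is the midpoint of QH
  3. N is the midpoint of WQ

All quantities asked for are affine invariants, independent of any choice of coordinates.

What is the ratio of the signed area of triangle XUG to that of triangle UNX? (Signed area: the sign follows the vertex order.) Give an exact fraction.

[XUG]:[UNX] = 7/6

Assign H = (0, 0), X = (1, 0), W = (0, 1), Q = (-3, -2) — the answer is frame-independent, so this choice is without loss of generality.
1. U is the intersection of line QH and line WX ⇒ U = (3/5, 2/5)
2. G is the midpoint of QH ⇒ G = (-3/2, -1)
3. N is the midpoint of WQ ⇒ N = (-3/2, -1/2)
2·[XUG] = 7/5, 2·[UNX] = 6/5
[XUG]:[UNX] = 7/5:6/5 = 7/6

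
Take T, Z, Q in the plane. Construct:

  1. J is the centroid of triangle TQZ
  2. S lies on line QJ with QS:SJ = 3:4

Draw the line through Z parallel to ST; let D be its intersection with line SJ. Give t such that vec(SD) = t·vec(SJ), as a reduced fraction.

Choose coordinates T = (0, 0), Z = (1, 0), Q = (0, 1).
1. J is the centroid of triangle TQZ ⇒ J = (1/3, 1/3)
2. S lies on line QJ with QS:SJ = 3:4 ⇒ S = (1/7, 5/7)
through Z parallel to ST: direction (-1/7, -5/7); meets SJ at D = (6/7, -5/7)
D = S + t·(J−S) with t = 15/4

t = 15/4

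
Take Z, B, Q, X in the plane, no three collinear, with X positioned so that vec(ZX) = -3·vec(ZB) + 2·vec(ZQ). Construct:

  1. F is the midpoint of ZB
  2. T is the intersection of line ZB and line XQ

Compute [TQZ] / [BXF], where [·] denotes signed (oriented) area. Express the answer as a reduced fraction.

Set Z = (0, 0), B = (1, 0), Q = (0, 1), X = (-3, 2); any affine frame gives the same invariant.
1. F is the midpoint of ZB ⇒ F = (1/2, 0)
2. T is the intersection of line ZB and line XQ ⇒ T = (3, 0)
2·[TQZ] = 3, 2·[BXF] = 1
[TQZ]:[BXF] = 3:1 = 3

[TQZ]:[BXF] = 3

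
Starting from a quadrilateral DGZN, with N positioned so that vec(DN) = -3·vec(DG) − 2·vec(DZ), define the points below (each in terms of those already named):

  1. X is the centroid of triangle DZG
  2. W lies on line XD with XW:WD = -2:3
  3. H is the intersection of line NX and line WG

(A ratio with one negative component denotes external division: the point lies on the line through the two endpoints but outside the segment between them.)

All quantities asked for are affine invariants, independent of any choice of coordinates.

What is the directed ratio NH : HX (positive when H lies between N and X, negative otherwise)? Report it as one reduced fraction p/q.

NH:HX = -6

Work in coordinates with D = (0, 0), G = (1, 0), Z = (0, 1), N = (-3, -2).
1. X is the centroid of triangle DZG ⇒ X = (1/3, 1/3)
2. W lies on line XD with XW:WD = -2:3 ⇒ W = (1, 1)
3. H is the intersection of line NX and line WG ⇒ H = (1, 4/5)
H = N + t·(X−N) with t = 6/5, so NH:HX = t:(1−t) = 6/5:-1/5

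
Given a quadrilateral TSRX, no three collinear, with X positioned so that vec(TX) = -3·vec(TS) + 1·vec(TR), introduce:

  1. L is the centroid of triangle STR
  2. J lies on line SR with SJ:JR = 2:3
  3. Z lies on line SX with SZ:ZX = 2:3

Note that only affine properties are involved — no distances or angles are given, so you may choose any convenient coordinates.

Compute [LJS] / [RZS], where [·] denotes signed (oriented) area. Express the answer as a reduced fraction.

Choose coordinates T = (0, 0), S = (1, 0), R = (0, 1), X = (-3, 1).
1. L is the centroid of triangle STR ⇒ L = (1/3, 1/3)
2. J lies on line SR with SJ:JR = 2:3 ⇒ J = (3/5, 2/5)
3. Z lies on line SX with SZ:ZX = 2:3 ⇒ Z = (-3/5, 2/5)
2·[LJS] = -2/15, 2·[RZS] = 6/5
[LJS]:[RZS] = -2/15:6/5 = -1/9

[LJS]:[RZS] = -1/9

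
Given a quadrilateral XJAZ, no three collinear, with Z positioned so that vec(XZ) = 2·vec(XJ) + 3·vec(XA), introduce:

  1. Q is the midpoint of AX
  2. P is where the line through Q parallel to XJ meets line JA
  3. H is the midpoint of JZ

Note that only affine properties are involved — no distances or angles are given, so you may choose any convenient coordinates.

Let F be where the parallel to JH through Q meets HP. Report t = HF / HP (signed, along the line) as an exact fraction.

t = 7/4

Assign X = (0, 0), J = (1, 0), A = (0, 1), Z = (2, 3) — the answer is frame-independent, so this choice is without loss of generality.
1. Q is the midpoint of AX ⇒ Q = (0, 1/2)
2. P is where the line through Q parallel to XJ meets line JA ⇒ P = (1/2, 1/2)
3. H is the midpoint of JZ ⇒ H = (3/2, 3/2)
through Q parallel to JH: direction (1/2, 3/2); meets HP at F = (-1/4, -1/4)
F = H + t·(P−H) with t = 7/4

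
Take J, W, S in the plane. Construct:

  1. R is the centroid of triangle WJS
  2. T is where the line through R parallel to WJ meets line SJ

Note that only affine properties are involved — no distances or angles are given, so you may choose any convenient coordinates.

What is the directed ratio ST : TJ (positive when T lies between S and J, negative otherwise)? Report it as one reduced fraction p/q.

ST:TJ = 2

Choose coordinates J = (0, 0), W = (1, 0), S = (0, 1).
1. R is the centroid of triangle WJS ⇒ R = (1/3, 1/3)
2. T is where the line through R parallel to WJ meets line SJ ⇒ T = (0, 1/3)
T = S + t·(J−S) with t = 2/3, so ST:TJ = t:(1−t) = 2/3:1/3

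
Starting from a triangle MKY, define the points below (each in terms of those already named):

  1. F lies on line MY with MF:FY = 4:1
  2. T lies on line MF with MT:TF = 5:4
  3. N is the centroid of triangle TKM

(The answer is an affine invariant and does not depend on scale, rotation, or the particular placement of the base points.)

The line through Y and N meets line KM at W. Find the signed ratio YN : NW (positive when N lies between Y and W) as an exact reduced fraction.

YN:NW = 23/4

Choose coordinates M = (0, 0), K = (1, 0), Y = (0, 1).
1. F lies on line MY with MF:FY = 4:1 ⇒ F = (0, 4/5)
2. T lies on line MF with MT:TF = 5:4 ⇒ T = (0, 4/9)
3. N is the centroid of triangle TKM ⇒ N = (1/3, 4/27)
line YN meets KM at W = (9/23, 0)
N = Y + t·(W−Y) with t = 23/27, so YN:NW = 23/27:4/27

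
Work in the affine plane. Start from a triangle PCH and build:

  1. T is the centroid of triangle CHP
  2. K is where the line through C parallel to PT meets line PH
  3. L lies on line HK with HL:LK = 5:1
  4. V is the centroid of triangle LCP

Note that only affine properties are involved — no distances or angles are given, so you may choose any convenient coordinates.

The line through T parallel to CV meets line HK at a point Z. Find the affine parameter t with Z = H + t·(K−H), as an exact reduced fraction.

t = 7/18

Choose coordinates P = (0, 0), C = (1, 0), H = (0, 1).
1. T is the centroid of triangle CHP ⇒ T = (1/3, 1/3)
2. K is where the line through C parallel to PT meets line PH ⇒ K = (0, -1)
3. L lies on line HK with HL:LK = 5:1 ⇒ L = (0, -2/3)
4. V is the centroid of triangle LCP ⇒ V = (1/3, -2/9)
through T parallel to CV: direction (-2/3, -2/9); meets HK at Z = (0, 2/9)
Z = H + t·(K−H) with t = 7/18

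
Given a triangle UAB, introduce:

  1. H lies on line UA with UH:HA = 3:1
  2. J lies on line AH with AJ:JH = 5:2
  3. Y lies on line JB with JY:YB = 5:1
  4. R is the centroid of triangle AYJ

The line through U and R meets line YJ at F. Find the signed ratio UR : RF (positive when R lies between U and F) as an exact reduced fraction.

Set U = (0, 0), A = (1, 0), B = (0, 1); any affine frame gives the same invariant.
1. H lies on line UA with UH:HA = 3:1 ⇒ H = (3/4, 0)
2. J lies on line AH with AJ:JH = 5:2 ⇒ J = (23/28, 0)
3. Y lies on line JB with JY:YB = 5:1 ⇒ Y = (23/168, 5/6)
4. R is the centroid of triangle AYJ ⇒ R = (47/72, 5/18)
line UR meets YJ at F = (1081/1776, 115/444)
R = U + t·(F−U) with t = 74/69, so UR:RF = 74/69:-5/69

UR:RF = -74/5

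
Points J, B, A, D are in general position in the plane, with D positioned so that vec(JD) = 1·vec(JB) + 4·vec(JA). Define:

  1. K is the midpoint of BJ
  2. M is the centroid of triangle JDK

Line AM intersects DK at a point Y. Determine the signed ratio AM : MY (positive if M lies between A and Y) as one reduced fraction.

AM:MY = 11/4

Assign J = (0, 0), B = (1, 0), A = (0, 1), D = (1, 4) — the answer is frame-independent, so this choice is without loss of generality.
1. K is the midpoint of BJ ⇒ K = (1/2, 0)
2. M is the centroid of triangle JDK ⇒ M = (1/2, 4/3)
line AM meets DK at Y = (15/22, 16/11)
M = A + t·(Y−A) with t = 11/15, so AM:MY = 11/15:4/15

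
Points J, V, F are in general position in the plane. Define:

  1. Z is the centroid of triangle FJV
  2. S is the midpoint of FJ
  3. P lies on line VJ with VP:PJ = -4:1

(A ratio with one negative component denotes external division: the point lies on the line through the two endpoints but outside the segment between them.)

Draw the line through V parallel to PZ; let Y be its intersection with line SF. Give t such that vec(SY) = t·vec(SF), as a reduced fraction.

Work in coordinates with J = (0, 0), V = (1, 0), F = (0, 1).
1. Z is the centroid of triangle FJV ⇒ Z = (1/3, 1/3)
2. S is the midpoint of FJ ⇒ S = (0, 1/2)
3. P lies on line VJ with VP:PJ = -4:1 ⇒ P = (-1/3, 0)
through V parallel to PZ: direction (2/3, 1/3); meets SF at Y = (0, -1/2)
Y = S + t·(F−S) with t = -2

t = -2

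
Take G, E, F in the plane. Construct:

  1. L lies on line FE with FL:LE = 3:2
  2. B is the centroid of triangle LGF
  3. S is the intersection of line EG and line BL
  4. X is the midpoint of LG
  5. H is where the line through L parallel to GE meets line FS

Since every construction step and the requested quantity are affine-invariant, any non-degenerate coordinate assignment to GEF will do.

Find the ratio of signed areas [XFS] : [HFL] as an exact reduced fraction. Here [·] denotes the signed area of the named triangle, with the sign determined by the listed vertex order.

[XFS]:[HFL] = -35/12

Choose coordinates G = (0, 0), E = (1, 0), F = (0, 1).
1. L lies on line FE with FL:LE = 3:2 ⇒ L = (3/5, 2/5)
2. B is the centroid of triangle LGF ⇒ B = (1/5, 7/15)
3. S is the intersection of line EG and line BL ⇒ S = (3, 0)
4. X is the midpoint of LG ⇒ X = (3/10, 1/5)
5. H is where the line through L parallel to GE meets line FS ⇒ H = (9/5, 2/5)
2·[XFS] = -21/10, 2·[HFL] = 18/25
[XFS]:[HFL] = -21/10:18/25 = -35/12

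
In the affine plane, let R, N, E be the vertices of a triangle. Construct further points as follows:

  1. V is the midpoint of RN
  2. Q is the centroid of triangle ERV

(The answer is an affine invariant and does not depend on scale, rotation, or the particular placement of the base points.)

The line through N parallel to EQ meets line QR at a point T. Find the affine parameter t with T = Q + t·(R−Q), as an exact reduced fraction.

Assign R = (0, 0), N = (1, 0), E = (0, 1) — the answer is frame-independent, so this choice is without loss of generality.
1. V is the midpoint of RN ⇒ V = (1/2, 0)
2. Q is the centroid of triangle ERV ⇒ Q = (1/6, 1/3)
through N parallel to EQ: direction (1/6, -2/3); meets QR at T = (2/3, 4/3)
T = Q + t·(R−Q) with t = -3

t = -3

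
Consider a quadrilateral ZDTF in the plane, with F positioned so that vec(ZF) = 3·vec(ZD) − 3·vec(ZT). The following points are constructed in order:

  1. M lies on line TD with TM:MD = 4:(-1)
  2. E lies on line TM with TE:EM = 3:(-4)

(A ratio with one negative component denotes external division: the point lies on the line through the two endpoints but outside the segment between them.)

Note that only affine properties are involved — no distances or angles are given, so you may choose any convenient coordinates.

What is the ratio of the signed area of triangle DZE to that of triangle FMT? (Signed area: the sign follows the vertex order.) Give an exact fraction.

[DZE]:[FMT] = -15/4

Choose coordinates Z = (0, 0), D = (1, 0), T = (0, 1), F = (3, -3).
1. M lies on line TD with TM:MD = 4:(-1) ⇒ M = (4/3, -1/3)
2. E lies on line TM with TE:EM = 3:(-4) ⇒ E = (-4, 5)
2·[DZE] = -5, 2·[FMT] = 4/3
[DZE]:[FMT] = -5:4/3 = -15/4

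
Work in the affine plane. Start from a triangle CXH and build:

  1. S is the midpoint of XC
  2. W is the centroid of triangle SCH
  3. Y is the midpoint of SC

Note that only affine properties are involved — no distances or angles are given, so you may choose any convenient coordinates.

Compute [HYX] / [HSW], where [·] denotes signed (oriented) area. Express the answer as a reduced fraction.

Choose coordinates C = (0, 0), X = (1, 0), H = (0, 1).
1. S is the midpoint of XC ⇒ S = (1/2, 0)
2. W is the centroid of triangle SCH ⇒ W = (1/6, 1/3)
3. Y is the midpoint of SC ⇒ Y = (1/4, 0)
2·[HYX] = 3/4, 2·[HSW] = -1/6
[HYX]:[HSW] = 3/4:-1/6 = -9/2

[HYX]:[HSW] = -9/2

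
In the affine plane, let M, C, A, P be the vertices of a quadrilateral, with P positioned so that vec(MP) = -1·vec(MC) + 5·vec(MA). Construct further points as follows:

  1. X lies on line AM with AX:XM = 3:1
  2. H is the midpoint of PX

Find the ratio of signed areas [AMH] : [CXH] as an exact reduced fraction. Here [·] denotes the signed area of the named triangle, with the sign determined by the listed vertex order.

Set M = (0, 0), C = (1, 0), A = (0, 1), P = (-1, 5); any affine frame gives the same invariant.
1. X lies on line AM with AX:XM = 3:1 ⇒ X = (0, 1/4)
2. H is the midpoint of PX ⇒ H = (-1/2, 21/8)
2·[AMH] = -1/2, 2·[CXH] = -9/4
[AMH]:[CXH] = -1/2:-9/4 = 2/9

[AMH]:[CXH] = 2/9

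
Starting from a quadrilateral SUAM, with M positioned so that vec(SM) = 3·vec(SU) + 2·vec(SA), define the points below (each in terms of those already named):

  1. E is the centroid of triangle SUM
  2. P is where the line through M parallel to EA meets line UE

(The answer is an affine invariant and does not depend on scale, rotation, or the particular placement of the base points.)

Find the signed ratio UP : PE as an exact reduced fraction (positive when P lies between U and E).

Work in coordinates with S = (0, 0), U = (1, 0), A = (0, 1), M = (3, 2).
1. E is the centroid of triangle SUM ⇒ E = (4/3, 2/3)
2. P is where the line through M parallel to EA meets line UE ⇒ P = (19/9, 20/9)
P = U + t·(E−U) with t = 10/3, so UP:PE = t:(1−t) = 10/3:-7/3

UP:PE = -10/7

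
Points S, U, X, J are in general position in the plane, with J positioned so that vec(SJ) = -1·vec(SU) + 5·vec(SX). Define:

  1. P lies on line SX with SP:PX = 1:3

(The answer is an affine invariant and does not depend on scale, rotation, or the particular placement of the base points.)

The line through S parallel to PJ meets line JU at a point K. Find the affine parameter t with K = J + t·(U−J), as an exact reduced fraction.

t = -1/18

Work in coordinates with S = (0, 0), U = (1, 0), X = (0, 1), J = (-1, 5).
1. P lies on line SX with SP:PX = 1:3 ⇒ P = (0, 1/4)
through S parallel to PJ: direction (-1, 19/4); meets JU at K = (-10/9, 95/18)
K = J + t·(U−J) with t = -1/18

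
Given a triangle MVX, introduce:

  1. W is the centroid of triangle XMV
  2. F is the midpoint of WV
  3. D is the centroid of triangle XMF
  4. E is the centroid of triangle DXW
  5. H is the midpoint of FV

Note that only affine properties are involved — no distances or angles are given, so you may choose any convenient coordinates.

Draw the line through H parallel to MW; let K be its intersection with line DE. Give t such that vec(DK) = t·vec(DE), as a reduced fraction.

t = -33/8

Work in coordinates with M = (0, 0), V = (1, 0), X = (0, 1).
1. W is the centroid of triangle XMV ⇒ W = (1/3, 1/3)
2. F is the midpoint of WV ⇒ F = (2/3, 1/6)
3. D is the centroid of triangle XMF ⇒ D = (2/9, 7/18)
4. E is the centroid of triangle DXW ⇒ E = (5/27, 31/54)
5. H is the midpoint of FV ⇒ H = (5/6, 1/12)
through H parallel to MW: direction (1/3, 1/3); meets DE at K = (3/8, -3/8)
K = D + t·(E−D) with t = -33/8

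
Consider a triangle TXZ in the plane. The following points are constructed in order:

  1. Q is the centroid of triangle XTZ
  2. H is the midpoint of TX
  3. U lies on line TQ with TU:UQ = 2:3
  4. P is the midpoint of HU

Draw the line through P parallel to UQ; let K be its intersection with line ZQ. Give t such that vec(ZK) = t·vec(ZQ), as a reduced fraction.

Choose coordinates T = (0, 0), X = (1, 0), Z = (0, 1).
1. Q is the centroid of triangle XTZ ⇒ Q = (1/3, 1/3)
2. H is the midpoint of TX ⇒ H = (1/2, 0)
3. U lies on line TQ with TU:UQ = 2:3 ⇒ U = (2/15, 2/15)
4. P is the midpoint of HU ⇒ P = (19/60, 1/15)
through P parallel to UQ: direction (1/5, 1/5); meets ZQ at K = (5/12, 1/6)
K = Z + t·(Q−Z) with t = 5/4

t = 5/4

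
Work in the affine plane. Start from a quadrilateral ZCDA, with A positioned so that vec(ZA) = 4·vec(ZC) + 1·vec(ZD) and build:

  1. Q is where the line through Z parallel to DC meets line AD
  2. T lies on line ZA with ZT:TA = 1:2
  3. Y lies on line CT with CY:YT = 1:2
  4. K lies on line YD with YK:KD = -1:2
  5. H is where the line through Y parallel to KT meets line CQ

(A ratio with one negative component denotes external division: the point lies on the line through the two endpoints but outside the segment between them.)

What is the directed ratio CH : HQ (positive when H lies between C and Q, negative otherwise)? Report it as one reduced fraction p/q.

Assign Z = (0, 0), C = (1, 0), D = (0, 1), A = (4, 1) — the answer is frame-independent, so this choice is without loss of generality.
1. Q is where the line through Z parallel to DC meets line AD ⇒ Q = (-1, 1)
2. T lies on line ZA with ZT:TA = 1:2 ⇒ T = (4/3, 1/3)
3. Y lies on line CT with CY:YT = 1:2 ⇒ Y = (10/9, 1/9)
4. K lies on line YD with YK:KD = -1:2 ⇒ K = (20/9, -7/9)
5. H is where the line through Y parallel to KT meets line CQ ⇒ H = (4/3, -1/6)
H = C + t·(Q−C) with t = -1/6, so CH:HQ = t:(1−t) = -1/6:7/6

CH:HQ = -1/7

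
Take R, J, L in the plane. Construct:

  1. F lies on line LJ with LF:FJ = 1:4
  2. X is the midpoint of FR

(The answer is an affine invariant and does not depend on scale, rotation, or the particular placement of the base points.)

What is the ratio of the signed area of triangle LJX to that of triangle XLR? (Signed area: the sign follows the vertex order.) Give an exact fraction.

Set R = (0, 0), J = (1, 0), L = (0, 1); any affine frame gives the same invariant.
1. F lies on line LJ with LF:FJ = 1:4 ⇒ F = (1/5, 4/5)
2. X is the midpoint of FR ⇒ X = (1/10, 2/5)
2·[LJX] = -1/2, 2·[XLR] = 1/10
[LJX]:[XLR] = -1/2:1/10 = -5

[LJX]:[XLR] = -5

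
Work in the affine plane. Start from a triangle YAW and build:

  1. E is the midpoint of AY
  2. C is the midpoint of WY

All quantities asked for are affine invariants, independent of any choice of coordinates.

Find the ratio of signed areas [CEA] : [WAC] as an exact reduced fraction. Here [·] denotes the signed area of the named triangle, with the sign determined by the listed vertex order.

[CEA]:[WAC] = -1/2

Work in coordinates with Y = (0, 0), A = (1, 0), W = (0, 1).
1. E is the midpoint of AY ⇒ E = (1/2, 0)
2. C is the midpoint of WY ⇒ C = (0, 1/2)
2·[CEA] = 1/4, 2·[WAC] = -1/2
[CEA]:[WAC] = 1/4:-1/2 = -1/2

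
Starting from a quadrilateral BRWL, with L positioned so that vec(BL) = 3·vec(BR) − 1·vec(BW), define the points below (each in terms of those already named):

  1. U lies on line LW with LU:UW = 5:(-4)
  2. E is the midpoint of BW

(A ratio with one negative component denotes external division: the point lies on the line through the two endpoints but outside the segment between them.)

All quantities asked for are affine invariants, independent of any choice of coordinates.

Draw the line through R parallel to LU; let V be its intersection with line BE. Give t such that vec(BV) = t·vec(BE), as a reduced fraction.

Assign B = (0, 0), R = (1, 0), W = (0, 1), L = (3, -1) — the answer is frame-independent, so this choice is without loss of generality.
1. U lies on line LW with LU:UW = 5:(-4) ⇒ U = (-12, 9)
2. E is the midpoint of BW ⇒ E = (0, 1/2)
through R parallel to LU: direction (-15, 10); meets BE at V = (0, 2/3)
V = B + t·(E−B) with t = 4/3

t = 4/3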